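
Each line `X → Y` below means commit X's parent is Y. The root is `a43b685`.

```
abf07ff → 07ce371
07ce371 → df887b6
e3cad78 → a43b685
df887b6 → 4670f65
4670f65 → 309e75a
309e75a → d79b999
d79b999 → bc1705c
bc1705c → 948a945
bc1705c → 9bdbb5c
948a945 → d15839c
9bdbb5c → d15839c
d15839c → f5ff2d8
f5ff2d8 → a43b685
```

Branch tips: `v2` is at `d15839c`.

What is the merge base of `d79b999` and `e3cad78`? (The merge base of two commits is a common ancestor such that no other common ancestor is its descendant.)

a43b685

Ancestors of d79b999: {948a945, 9bdbb5c, a43b685, bc1705c, d15839c, d79b999, f5ff2d8}.
Ancestors of e3cad78: {a43b685, e3cad78}.
Common ancestors: {a43b685}.
The only common ancestor is a43b685, so it is the merge base.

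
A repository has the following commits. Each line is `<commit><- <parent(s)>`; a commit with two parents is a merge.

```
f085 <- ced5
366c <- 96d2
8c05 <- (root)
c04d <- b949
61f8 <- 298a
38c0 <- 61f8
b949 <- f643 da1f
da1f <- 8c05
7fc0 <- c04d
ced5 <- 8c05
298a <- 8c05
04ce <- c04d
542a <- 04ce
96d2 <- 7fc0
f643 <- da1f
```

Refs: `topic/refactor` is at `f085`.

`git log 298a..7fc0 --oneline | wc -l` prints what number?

Reachable from 7fc0: {7fc0, 8c05, b949, c04d, da1f, f643}.
Reachable from 298a: {298a, 8c05}.
In 7fc0's history but not 298a's: {7fc0, b949, c04d, da1f, f643} — 5 commits.

5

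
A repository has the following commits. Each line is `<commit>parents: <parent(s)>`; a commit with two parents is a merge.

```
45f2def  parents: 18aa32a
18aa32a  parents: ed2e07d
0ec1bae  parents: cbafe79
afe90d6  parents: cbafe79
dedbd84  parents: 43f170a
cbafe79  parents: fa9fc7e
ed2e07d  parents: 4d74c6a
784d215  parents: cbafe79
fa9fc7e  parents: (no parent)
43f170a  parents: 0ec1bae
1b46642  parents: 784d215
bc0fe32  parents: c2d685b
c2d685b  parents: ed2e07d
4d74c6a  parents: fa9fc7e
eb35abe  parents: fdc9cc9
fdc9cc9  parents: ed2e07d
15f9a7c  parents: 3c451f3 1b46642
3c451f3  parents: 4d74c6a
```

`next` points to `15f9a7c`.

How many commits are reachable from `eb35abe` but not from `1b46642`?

Reachable from eb35abe: {4d74c6a, eb35abe, ed2e07d, fa9fc7e, fdc9cc9}.
Reachable from 1b46642: {1b46642, 784d215, cbafe79, fa9fc7e}.
In eb35abe's history but not 1b46642's: {4d74c6a, eb35abe, ed2e07d, fdc9cc9} — 4 commits.

4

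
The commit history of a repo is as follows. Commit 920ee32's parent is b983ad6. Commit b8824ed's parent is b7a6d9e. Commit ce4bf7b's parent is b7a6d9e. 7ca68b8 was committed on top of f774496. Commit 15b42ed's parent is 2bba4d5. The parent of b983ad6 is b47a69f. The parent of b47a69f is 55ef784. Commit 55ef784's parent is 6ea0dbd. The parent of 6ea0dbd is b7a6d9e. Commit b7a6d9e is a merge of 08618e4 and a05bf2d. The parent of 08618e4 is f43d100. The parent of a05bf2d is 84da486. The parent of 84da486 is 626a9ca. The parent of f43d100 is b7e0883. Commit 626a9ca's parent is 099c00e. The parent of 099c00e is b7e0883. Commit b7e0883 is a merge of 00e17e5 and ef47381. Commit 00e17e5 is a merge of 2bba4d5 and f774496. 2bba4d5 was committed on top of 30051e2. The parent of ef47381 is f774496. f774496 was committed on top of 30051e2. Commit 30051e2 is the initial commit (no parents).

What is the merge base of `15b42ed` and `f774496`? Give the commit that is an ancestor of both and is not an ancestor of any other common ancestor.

Ancestors of 15b42ed: {15b42ed, 2bba4d5, 30051e2}.
Ancestors of f774496: {30051e2, f774496}.
Common ancestors: {30051e2}.
The only common ancestor is 30051e2, so it is the merge base.

30051e2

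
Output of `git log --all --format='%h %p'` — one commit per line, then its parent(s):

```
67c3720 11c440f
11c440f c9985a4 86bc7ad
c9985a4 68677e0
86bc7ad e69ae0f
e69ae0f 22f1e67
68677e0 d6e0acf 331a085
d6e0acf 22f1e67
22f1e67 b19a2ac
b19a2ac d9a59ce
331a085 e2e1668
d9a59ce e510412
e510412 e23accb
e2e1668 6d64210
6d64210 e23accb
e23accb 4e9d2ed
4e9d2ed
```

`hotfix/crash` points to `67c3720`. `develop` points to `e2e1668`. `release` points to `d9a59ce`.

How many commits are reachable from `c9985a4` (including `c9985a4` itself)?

12

Walking parent pointers from c9985a4: reachable set = {22f1e67, 331a085, 4e9d2ed, 68677e0, 6d64210, b19a2ac, c9985a4, d6e0acf, d9a59ce, e23accb, e2e1668, e510412}.
That is 12 commits.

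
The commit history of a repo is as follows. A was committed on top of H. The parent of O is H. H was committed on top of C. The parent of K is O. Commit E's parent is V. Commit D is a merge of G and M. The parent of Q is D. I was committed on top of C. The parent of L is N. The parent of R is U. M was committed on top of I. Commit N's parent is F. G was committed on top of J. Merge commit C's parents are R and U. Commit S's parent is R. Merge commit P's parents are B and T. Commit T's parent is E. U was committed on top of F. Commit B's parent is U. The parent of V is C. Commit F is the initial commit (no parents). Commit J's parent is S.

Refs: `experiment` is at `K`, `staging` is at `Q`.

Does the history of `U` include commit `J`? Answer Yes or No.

No

Ancestors of U: {F, U}.
J is not in that set, so it is not an ancestor of U.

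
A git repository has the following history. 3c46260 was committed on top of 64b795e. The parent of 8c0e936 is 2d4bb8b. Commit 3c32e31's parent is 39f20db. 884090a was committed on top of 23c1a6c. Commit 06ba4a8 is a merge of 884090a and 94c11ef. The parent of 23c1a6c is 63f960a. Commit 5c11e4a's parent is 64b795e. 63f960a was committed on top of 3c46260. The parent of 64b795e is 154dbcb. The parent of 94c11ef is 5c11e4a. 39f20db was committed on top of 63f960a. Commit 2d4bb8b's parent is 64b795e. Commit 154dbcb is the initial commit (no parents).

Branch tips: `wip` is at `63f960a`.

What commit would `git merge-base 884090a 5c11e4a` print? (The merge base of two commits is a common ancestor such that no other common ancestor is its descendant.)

Ancestors of 884090a: {154dbcb, 23c1a6c, 3c46260, 63f960a, 64b795e, 884090a}.
Ancestors of 5c11e4a: {154dbcb, 5c11e4a, 64b795e}.
Common ancestors: {154dbcb, 64b795e}.
Among these, 64b795e is not an ancestor of any other common ancestor — it is the merge base.

64b795e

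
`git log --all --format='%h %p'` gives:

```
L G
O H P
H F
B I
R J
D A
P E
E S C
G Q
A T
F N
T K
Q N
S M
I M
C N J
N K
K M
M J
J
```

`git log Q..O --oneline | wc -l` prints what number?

Reachable from O: {C, E, F, H, J, K, M, N, O, P, S}.
Reachable from Q: {J, K, M, N, Q}.
In O's history but not Q's: {C, E, F, H, O, P, S} — 7 commits.

7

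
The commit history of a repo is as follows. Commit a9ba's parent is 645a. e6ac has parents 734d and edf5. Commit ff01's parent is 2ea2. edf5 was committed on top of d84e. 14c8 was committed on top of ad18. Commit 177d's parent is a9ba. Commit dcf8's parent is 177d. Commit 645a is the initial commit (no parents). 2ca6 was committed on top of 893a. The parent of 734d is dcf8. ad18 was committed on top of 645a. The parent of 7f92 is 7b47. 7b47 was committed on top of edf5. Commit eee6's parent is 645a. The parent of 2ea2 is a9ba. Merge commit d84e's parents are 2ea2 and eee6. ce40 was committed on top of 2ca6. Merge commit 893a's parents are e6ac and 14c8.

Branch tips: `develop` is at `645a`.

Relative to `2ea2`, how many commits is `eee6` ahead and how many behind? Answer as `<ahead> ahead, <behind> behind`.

Reachable from eee6: {645a, eee6}.
Reachable from 2ea2: {2ea2, 645a, a9ba}.
Only in eee6's history (ahead): {eee6} — 1.
Only in 2ea2's history (behind): {2ea2, a9ba} — 2.

1 ahead, 2 behind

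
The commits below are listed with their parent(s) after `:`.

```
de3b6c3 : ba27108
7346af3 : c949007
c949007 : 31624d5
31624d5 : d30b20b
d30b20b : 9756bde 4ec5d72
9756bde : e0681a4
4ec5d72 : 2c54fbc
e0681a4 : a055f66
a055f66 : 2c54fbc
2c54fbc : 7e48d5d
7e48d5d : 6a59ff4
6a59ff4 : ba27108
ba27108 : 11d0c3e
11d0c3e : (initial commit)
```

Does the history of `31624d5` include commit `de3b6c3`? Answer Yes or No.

Ancestors of 31624d5: {11d0c3e, 2c54fbc, 31624d5, 4ec5d72, 6a59ff4, 7e48d5d, 9756bde, a055f66, ba27108, d30b20b, e0681a4}.
de3b6c3 is not in that set, so it is not an ancestor of 31624d5.

No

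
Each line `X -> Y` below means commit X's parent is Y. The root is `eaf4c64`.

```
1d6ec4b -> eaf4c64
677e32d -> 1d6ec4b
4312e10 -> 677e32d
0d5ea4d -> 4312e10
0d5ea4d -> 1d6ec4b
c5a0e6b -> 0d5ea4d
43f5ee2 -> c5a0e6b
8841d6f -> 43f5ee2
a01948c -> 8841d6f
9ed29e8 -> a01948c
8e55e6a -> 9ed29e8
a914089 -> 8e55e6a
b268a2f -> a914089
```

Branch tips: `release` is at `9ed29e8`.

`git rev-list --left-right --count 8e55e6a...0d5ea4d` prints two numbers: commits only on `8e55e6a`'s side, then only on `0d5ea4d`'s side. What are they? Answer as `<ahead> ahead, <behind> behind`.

6 ahead, 0 behind

Reachable from 8e55e6a: {0d5ea4d, 1d6ec4b, 4312e10, 43f5ee2, 677e32d, 8841d6f, 8e55e6a, 9ed29e8, a01948c, c5a0e6b, eaf4c64}.
Reachable from 0d5ea4d: {0d5ea4d, 1d6ec4b, 4312e10, 677e32d, eaf4c64}.
Only in 8e55e6a's history (ahead): {43f5ee2, 8841d6f, 8e55e6a, 9ed29e8, a01948c, c5a0e6b} — 6.
Only in 0d5ea4d's history (behind): {} — 0.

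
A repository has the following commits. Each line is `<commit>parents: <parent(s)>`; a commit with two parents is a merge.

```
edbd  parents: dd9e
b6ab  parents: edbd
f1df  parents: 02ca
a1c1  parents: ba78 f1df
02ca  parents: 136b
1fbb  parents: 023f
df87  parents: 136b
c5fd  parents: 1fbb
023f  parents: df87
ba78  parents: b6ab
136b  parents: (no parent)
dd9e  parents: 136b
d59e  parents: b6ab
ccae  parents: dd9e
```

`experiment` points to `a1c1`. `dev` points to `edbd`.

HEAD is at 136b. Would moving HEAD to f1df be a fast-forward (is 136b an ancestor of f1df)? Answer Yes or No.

A fast-forward from 136b to f1df is possible iff 136b is an ancestor of f1df.
Ancestors of f1df: {02ca, 136b, f1df}.
136b is among them, so fast-forward is possible.

Yes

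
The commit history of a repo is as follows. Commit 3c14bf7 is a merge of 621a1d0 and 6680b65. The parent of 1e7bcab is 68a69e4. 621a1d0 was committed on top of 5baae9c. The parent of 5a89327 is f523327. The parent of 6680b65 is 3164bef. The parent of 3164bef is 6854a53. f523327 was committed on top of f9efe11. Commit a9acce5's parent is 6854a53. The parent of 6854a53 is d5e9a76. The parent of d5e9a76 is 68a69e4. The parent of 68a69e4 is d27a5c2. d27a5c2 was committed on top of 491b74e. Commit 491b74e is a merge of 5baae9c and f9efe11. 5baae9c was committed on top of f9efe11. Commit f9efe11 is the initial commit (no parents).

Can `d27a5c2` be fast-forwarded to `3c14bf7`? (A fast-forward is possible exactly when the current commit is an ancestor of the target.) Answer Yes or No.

Yes

A fast-forward from d27a5c2 to 3c14bf7 is possible iff d27a5c2 is an ancestor of 3c14bf7.
Ancestors of 3c14bf7: {3164bef, 3c14bf7, 491b74e, 5baae9c, 621a1d0, 6680b65, 6854a53, 68a69e4, d27a5c2, d5e9a76, f9efe11}.
d27a5c2 is among them, so fast-forward is possible.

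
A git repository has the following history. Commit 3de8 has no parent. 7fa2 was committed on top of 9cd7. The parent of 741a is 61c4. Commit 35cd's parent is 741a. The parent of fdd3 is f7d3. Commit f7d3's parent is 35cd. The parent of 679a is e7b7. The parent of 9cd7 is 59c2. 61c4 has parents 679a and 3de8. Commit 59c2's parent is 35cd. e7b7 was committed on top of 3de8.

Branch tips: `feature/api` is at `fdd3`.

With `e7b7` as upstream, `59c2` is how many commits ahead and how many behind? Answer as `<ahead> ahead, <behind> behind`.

Reachable from 59c2: {35cd, 3de8, 59c2, 61c4, 679a, 741a, e7b7}.
Reachable from e7b7: {3de8, e7b7}.
Only in 59c2's history (ahead): {35cd, 59c2, 61c4, 679a, 741a} — 5.
Only in e7b7's history (behind): {} — 0.

5 ahead, 0 behind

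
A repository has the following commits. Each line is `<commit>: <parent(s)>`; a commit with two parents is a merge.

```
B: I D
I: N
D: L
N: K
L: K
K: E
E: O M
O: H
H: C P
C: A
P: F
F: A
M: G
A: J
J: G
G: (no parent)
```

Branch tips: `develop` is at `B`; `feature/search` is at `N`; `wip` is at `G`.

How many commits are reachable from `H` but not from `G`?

Reachable from H: {A, C, F, G, H, J, P}.
Reachable from G: {G}.
In H's history but not G's: {A, C, F, H, J, P} — 6 commits.

6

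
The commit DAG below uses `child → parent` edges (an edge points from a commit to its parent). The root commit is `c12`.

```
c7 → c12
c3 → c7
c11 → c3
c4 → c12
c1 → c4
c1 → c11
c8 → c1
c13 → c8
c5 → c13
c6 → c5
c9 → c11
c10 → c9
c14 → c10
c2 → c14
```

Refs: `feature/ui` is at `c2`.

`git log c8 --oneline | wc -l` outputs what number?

Walking parent pointers from c8: reachable set = {c1, c11, c12, c3, c4, c7, c8}.
That is 7 commits.

7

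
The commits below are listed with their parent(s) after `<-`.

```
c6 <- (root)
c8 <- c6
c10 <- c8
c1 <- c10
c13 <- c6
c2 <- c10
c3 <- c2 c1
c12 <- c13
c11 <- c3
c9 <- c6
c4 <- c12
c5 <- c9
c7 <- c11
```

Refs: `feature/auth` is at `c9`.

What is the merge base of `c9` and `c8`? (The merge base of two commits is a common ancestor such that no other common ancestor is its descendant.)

c6

Ancestors of c9: {c6, c9}.
Ancestors of c8: {c6, c8}.
Common ancestors: {c6}.
The only common ancestor is c6, so it is the merge base.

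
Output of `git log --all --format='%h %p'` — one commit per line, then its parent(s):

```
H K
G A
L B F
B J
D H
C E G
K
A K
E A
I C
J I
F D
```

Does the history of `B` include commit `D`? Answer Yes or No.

No

Ancestors of B: {A, B, C, E, G, I, J, K}.
D is not in that set, so it is not an ancestor of B.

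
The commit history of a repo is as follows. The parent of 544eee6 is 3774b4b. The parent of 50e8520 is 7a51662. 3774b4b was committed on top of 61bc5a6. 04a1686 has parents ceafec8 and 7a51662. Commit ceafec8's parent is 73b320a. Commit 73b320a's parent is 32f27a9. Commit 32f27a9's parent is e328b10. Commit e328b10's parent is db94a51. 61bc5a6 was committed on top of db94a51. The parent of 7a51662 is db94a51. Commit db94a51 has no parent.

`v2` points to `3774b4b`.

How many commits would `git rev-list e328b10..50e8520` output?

2

Reachable from 50e8520: {50e8520, 7a51662, db94a51}.
Reachable from e328b10: {db94a51, e328b10}.
In 50e8520's history but not e328b10's: {50e8520, 7a51662} — 2 commits.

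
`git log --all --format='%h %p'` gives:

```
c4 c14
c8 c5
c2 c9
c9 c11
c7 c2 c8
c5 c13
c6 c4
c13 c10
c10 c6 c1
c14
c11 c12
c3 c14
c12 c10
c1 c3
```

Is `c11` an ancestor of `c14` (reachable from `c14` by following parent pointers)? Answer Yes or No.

Ancestors of c14: {c14}.
c11 is not in that set, so it is not an ancestor of c14.

No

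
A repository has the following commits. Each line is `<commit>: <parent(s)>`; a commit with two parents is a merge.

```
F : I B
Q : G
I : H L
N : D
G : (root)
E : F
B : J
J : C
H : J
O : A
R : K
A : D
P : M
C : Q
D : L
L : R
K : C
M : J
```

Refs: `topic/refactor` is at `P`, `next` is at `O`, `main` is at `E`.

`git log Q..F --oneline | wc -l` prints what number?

Reachable from F: {B, C, F, G, H, I, J, K, L, Q, R}.
Reachable from Q: {G, Q}.
In F's history but not Q's: {B, C, F, H, I, J, K, L, R} — 9 commits.

9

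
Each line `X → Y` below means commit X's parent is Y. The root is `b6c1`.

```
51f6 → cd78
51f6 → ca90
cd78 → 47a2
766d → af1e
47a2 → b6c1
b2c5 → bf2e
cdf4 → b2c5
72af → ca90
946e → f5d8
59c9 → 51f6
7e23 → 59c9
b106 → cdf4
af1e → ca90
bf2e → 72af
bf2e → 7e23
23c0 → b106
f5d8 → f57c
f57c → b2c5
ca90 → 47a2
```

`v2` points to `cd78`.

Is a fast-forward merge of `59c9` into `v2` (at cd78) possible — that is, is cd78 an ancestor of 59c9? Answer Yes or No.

A fast-forward from cd78 to 59c9 is possible iff cd78 is an ancestor of 59c9.
Ancestors of 59c9: {47a2, 51f6, 59c9, b6c1, ca90, cd78}.
cd78 is among them, so fast-forward is possible.

Yes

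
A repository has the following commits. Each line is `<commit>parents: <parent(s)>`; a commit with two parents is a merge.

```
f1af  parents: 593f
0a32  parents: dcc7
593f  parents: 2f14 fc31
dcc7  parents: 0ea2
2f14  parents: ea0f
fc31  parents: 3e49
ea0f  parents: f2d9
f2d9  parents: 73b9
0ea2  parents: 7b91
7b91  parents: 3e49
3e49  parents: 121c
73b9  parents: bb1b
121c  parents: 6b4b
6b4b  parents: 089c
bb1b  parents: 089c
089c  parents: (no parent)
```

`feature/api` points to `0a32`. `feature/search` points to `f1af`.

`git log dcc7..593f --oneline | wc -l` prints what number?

7

Reachable from 593f: {089c, 121c, 2f14, 3e49, 593f, 6b4b, 73b9, bb1b, ea0f, f2d9, fc31}.
Reachable from dcc7: {089c, 0ea2, 121c, 3e49, 6b4b, 7b91, dcc7}.
In 593f's history but not dcc7's: {2f14, 593f, 73b9, bb1b, ea0f, f2d9, fc31} — 7 commits.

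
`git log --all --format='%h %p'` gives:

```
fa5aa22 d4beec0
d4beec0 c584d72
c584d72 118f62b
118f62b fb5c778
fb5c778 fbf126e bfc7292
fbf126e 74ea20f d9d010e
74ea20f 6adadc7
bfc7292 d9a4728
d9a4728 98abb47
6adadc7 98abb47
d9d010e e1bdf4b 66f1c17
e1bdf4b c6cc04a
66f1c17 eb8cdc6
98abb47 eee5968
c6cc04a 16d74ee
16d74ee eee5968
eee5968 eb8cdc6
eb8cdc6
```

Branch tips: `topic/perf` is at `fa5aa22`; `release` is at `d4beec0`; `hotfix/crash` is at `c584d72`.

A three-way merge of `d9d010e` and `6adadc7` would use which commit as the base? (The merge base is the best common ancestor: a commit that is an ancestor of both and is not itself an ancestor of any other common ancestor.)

eee5968

Ancestors of d9d010e: {16d74ee, 66f1c17, c6cc04a, d9d010e, e1bdf4b, eb8cdc6, eee5968}.
Ancestors of 6adadc7: {6adadc7, 98abb47, eb8cdc6, eee5968}.
Common ancestors: {eb8cdc6, eee5968}.
Among these, eee5968 is not an ancestor of any other common ancestor — it is the merge base.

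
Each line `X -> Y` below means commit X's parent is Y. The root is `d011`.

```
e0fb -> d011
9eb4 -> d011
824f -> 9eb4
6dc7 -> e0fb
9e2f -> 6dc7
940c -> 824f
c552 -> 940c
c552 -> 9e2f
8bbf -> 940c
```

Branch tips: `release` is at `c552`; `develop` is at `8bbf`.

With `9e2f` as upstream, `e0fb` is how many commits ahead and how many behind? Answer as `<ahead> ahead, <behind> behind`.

0 ahead, 2 behind

Reachable from e0fb: {d011, e0fb}.
Reachable from 9e2f: {6dc7, 9e2f, d011, e0fb}.
Only in e0fb's history (ahead): {} — 0.
Only in 9e2f's history (behind): {6dc7, 9e2f} — 2.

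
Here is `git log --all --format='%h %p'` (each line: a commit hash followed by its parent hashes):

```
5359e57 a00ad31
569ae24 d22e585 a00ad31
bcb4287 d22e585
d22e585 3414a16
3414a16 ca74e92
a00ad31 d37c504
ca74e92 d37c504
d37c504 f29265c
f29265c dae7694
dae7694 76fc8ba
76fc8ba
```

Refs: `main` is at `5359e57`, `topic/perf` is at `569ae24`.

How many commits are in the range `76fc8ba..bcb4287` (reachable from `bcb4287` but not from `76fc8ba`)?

7

Reachable from bcb4287: {3414a16, 76fc8ba, bcb4287, ca74e92, d22e585, d37c504, dae7694, f29265c}.
Reachable from 76fc8ba: {76fc8ba}.
In bcb4287's history but not 76fc8ba's: {3414a16, bcb4287, ca74e92, d22e585, d37c504, dae7694, f29265c} — 7 commits.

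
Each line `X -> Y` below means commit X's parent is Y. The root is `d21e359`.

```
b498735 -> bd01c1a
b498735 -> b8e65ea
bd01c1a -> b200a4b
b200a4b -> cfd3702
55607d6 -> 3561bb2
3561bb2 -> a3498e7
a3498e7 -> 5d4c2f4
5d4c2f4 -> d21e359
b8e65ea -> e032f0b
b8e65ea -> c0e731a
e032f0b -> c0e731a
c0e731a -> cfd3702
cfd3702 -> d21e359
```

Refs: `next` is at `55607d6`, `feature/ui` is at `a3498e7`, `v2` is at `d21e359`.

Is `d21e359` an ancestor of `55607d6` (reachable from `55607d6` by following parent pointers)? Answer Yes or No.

Ancestors of 55607d6 (commits reachable by following parents): {3561bb2, 55607d6, 5d4c2f4, a3498e7, d21e359}.
d21e359 is in that set, so it is an ancestor of 55607d6.

Yes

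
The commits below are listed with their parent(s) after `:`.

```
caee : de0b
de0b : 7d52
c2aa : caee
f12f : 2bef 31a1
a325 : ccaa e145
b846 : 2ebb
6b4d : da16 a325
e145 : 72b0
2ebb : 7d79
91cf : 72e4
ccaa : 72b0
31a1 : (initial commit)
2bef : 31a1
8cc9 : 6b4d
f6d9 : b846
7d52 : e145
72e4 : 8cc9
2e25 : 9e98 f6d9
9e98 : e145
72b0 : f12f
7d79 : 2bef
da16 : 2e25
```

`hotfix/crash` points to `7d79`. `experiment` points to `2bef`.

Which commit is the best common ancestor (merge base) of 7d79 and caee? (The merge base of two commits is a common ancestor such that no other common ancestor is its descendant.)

Ancestors of 7d79: {2bef, 31a1, 7d79}.
Ancestors of caee: {2bef, 31a1, 72b0, 7d52, caee, de0b, e145, f12f}.
Common ancestors: {2bef, 31a1}.
Among these, 2bef is not an ancestor of any other common ancestor — it is the merge base.

2bef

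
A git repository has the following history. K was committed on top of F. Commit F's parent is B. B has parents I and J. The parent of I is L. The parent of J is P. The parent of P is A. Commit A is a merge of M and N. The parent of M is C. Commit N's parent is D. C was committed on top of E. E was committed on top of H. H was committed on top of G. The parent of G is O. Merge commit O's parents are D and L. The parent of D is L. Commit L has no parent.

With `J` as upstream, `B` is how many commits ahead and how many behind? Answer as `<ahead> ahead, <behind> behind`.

2 ahead, 0 behind

Reachable from B: {A, B, C, D, E, G, H, I, J, L, M, N, O, P}.
Reachable from J: {A, C, D, E, G, H, J, L, M, N, O, P}.
Only in B's history (ahead): {B, I} — 2.
Only in J's history (behind): {} — 0.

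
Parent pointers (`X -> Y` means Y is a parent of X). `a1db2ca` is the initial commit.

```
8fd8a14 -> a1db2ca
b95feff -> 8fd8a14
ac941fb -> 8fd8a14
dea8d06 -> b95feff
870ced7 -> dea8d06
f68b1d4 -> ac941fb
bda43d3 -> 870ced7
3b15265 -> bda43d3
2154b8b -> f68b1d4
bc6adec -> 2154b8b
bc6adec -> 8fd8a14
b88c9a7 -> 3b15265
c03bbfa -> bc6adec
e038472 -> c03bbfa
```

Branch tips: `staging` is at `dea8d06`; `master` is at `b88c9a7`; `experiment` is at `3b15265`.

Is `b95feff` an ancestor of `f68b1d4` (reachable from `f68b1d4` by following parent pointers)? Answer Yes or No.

No

Ancestors of f68b1d4: {8fd8a14, a1db2ca, ac941fb, f68b1d4}.
b95feff is not in that set, so it is not an ancestor of f68b1d4.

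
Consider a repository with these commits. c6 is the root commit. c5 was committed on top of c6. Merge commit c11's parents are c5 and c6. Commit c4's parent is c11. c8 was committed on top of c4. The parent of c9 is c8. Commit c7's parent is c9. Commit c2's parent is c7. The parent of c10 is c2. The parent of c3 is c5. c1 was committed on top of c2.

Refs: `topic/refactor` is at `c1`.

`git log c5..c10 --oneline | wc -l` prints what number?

7

Reachable from c10: {c10, c11, c2, c4, c5, c6, c7, c8, c9}.
Reachable from c5: {c5, c6}.
In c10's history but not c5's: {c10, c11, c2, c4, c7, c8, c9} — 7 commits.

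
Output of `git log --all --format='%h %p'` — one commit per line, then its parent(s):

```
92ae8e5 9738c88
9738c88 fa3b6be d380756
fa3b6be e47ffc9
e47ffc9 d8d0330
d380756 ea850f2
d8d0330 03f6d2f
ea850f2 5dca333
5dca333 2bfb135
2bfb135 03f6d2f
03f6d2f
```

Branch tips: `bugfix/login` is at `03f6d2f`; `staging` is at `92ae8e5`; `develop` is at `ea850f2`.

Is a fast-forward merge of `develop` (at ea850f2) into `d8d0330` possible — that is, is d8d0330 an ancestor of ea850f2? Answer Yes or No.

A fast-forward from d8d0330 to ea850f2 is possible iff d8d0330 is an ancestor of ea850f2.
Ancestors of ea850f2: {03f6d2f, 2bfb135, 5dca333, ea850f2}.
d8d0330 is not among them, so fast-forward is not possible.

No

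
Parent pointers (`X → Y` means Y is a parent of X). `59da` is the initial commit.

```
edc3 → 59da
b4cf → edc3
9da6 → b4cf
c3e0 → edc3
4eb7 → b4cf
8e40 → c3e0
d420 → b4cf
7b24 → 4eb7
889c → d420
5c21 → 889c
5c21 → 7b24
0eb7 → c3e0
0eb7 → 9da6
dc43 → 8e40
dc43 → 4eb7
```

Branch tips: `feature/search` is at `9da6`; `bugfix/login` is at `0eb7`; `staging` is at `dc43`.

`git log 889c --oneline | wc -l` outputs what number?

Walking parent pointers from 889c: reachable set = {59da, 889c, b4cf, d420, edc3}.
That is 5 commits.

5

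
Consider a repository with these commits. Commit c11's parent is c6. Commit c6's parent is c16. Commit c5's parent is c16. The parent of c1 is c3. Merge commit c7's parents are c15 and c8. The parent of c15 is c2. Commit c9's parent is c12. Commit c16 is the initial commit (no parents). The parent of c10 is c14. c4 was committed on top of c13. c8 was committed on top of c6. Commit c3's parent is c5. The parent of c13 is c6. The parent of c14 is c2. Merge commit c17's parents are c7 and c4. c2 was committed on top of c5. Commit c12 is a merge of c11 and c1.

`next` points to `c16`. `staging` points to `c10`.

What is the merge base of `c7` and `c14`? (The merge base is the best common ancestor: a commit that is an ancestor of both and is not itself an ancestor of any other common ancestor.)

Ancestors of c7: {c15, c16, c2, c5, c6, c7, c8}.
Ancestors of c14: {c14, c16, c2, c5}.
Common ancestors: {c16, c2, c5}.
Among these, c2 is not an ancestor of any other common ancestor — it is the merge base.

c2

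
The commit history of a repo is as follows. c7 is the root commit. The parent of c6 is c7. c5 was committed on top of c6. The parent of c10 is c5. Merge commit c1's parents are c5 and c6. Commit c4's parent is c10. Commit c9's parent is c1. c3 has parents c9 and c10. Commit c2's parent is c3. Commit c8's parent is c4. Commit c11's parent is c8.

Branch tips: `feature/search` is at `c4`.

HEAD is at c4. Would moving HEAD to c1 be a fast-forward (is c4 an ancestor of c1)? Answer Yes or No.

No

A fast-forward from c4 to c1 is possible iff c4 is an ancestor of c1.
Ancestors of c1: {c1, c5, c6, c7}.
c4 is not among them, so fast-forward is not possible.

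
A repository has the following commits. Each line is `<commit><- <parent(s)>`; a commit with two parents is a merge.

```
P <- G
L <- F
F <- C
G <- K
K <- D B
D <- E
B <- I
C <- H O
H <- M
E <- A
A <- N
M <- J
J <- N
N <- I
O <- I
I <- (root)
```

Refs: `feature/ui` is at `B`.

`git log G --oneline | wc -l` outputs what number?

Walking parent pointers from G: reachable set = {A, B, D, E, G, I, K, N}.
That is 8 commits.

8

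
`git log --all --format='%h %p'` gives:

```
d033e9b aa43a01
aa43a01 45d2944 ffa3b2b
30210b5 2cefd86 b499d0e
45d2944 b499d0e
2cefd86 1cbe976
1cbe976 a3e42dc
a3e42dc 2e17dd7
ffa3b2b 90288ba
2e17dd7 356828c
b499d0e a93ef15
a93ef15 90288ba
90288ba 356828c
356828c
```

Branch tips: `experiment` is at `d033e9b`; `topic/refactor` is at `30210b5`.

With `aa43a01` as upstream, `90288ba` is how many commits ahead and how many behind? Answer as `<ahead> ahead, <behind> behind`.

Reachable from 90288ba: {356828c, 90288ba}.
Reachable from aa43a01: {356828c, 45d2944, 90288ba, a93ef15, aa43a01, b499d0e, ffa3b2b}.
Only in 90288ba's history (ahead): {} — 0.
Only in aa43a01's history (behind): {45d2944, a93ef15, aa43a01, b499d0e, ffa3b2b} — 5.

0 ahead, 5 behind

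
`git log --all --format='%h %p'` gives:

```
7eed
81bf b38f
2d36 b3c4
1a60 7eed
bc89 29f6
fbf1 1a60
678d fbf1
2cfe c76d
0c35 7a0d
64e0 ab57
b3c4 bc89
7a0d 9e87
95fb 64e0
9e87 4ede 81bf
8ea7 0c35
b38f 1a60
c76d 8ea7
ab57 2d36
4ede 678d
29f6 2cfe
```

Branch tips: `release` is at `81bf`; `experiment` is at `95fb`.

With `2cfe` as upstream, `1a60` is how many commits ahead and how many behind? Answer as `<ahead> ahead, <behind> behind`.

0 ahead, 11 behind

Reachable from 1a60: {1a60, 7eed}.
Reachable from 2cfe: {0c35, 1a60, 2cfe, 4ede, 678d, 7a0d, 7eed, 81bf, 8ea7, 9e87, b38f, c76d, fbf1}.
Only in 1a60's history (ahead): {} — 0.
Only in 2cfe's history (behind): {0c35, 2cfe, 4ede, 678d, 7a0d, 81bf, 8ea7, 9e87, b38f, c76d, fbf1} — 11.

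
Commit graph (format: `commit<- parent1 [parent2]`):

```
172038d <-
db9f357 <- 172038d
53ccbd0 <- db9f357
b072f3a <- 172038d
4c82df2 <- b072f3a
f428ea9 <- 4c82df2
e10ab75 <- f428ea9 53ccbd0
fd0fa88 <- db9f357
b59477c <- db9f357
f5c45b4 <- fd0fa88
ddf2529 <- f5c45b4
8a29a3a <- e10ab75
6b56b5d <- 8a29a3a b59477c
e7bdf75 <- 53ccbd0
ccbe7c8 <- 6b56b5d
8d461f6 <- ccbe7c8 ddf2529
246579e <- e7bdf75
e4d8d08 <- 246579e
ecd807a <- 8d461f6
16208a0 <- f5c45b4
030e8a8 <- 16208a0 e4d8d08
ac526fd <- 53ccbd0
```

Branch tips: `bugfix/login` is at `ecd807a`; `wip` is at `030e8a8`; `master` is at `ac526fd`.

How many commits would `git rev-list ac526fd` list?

Walking parent pointers from ac526fd: reachable set = {172038d, 53ccbd0, ac526fd, db9f357}.
That is 4 commits.

4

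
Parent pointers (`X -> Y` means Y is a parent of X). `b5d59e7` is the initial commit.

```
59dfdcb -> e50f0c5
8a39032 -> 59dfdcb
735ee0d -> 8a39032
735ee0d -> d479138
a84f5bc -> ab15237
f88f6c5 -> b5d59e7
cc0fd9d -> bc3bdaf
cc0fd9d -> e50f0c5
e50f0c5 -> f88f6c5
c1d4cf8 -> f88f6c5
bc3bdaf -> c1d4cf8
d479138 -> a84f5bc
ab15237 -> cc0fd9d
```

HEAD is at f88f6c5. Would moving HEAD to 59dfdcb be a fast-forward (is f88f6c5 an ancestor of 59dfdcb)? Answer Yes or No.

Yes

A fast-forward from f88f6c5 to 59dfdcb is possible iff f88f6c5 is an ancestor of 59dfdcb.
Ancestors of 59dfdcb: {59dfdcb, b5d59e7, e50f0c5, f88f6c5}.
f88f6c5 is among them, so fast-forward is possible.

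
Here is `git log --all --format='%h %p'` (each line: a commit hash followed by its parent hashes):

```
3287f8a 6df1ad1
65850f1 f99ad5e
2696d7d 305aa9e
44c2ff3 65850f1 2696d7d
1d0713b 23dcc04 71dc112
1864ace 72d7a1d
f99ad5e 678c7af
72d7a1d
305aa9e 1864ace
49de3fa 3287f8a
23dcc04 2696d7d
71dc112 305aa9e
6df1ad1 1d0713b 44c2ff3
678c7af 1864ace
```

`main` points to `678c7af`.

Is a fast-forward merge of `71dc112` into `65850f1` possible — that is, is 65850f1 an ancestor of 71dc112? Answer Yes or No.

No

A fast-forward from 65850f1 to 71dc112 is possible iff 65850f1 is an ancestor of 71dc112.
Ancestors of 71dc112: {1864ace, 305aa9e, 71dc112, 72d7a1d}.
65850f1 is not among them, so fast-forward is not possible.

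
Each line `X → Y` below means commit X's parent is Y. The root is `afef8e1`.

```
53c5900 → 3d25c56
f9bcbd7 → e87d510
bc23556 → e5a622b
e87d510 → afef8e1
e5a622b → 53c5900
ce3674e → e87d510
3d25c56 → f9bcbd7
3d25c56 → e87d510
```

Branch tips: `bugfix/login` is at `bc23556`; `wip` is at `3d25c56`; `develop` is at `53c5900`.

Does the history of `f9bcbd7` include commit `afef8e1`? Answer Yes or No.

Yes

Ancestors of f9bcbd7 (commits reachable by following parents): {afef8e1, e87d510, f9bcbd7}.
afef8e1 is in that set, so it is an ancestor of f9bcbd7.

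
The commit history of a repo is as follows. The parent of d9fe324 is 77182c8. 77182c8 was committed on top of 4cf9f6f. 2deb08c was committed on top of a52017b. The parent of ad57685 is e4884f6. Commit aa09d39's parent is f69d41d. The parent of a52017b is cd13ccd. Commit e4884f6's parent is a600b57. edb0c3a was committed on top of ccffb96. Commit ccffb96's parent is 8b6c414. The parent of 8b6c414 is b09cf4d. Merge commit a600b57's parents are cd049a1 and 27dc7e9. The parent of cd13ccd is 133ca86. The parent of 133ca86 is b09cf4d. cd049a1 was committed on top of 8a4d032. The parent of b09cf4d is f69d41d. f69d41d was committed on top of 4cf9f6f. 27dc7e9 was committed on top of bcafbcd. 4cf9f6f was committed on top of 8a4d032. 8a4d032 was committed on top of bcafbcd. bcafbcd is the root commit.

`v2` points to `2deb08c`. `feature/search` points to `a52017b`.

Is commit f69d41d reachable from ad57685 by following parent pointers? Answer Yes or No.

Ancestors of ad57685: {27dc7e9, 8a4d032, a600b57, ad57685, bcafbcd, cd049a1, e4884f6}.
f69d41d is not in that set, so it is not an ancestor of ad57685.

No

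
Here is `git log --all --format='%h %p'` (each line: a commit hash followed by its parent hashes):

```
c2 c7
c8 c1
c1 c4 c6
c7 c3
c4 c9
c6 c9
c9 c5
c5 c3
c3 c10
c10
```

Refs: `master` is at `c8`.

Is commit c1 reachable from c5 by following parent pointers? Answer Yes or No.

Ancestors of c5: {c10, c3, c5}.
c1 is not in that set, so it is not an ancestor of c5.

No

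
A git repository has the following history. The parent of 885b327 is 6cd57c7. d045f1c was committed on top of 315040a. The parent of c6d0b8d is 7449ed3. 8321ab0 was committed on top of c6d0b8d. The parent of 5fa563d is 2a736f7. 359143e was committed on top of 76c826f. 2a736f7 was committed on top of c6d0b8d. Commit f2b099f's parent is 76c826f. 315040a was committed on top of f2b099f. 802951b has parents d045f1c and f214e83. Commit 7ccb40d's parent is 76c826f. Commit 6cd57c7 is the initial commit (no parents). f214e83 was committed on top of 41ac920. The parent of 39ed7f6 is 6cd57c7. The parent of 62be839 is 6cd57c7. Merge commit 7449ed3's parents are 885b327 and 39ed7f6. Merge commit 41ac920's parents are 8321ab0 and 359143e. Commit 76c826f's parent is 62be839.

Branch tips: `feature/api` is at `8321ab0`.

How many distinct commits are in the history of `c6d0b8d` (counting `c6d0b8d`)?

5

Walking parent pointers from c6d0b8d: reachable set = {39ed7f6, 6cd57c7, 7449ed3, 885b327, c6d0b8d}.
That is 5 commits.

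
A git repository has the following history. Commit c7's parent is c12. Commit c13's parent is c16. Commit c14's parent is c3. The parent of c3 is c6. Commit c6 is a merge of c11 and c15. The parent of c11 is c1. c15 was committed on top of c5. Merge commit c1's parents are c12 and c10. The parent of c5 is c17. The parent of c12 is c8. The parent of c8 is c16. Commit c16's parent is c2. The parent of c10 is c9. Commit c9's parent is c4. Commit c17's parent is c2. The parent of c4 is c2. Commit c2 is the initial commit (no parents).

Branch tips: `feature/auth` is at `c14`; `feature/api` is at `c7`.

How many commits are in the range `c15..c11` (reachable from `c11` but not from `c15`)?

8

Reachable from c11: {c1, c10, c11, c12, c16, c2, c4, c8, c9}.
Reachable from c15: {c15, c17, c2, c5}.
In c11's history but not c15's: {c1, c10, c11, c12, c16, c4, c8, c9} — 8 commits.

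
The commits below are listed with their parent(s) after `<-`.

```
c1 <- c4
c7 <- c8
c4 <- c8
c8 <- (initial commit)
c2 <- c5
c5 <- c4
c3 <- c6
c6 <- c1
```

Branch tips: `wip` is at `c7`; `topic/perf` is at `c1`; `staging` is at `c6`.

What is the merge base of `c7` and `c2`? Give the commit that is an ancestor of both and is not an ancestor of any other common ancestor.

Ancestors of c7: {c7, c8}.
Ancestors of c2: {c2, c4, c5, c8}.
Common ancestors: {c8}.
The only common ancestor is c8, so it is the merge base.

c8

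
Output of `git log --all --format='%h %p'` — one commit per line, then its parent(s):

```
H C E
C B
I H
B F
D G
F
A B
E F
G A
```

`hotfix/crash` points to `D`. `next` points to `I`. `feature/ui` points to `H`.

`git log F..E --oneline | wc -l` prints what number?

1

Reachable from E: {E, F}.
Reachable from F: {F}.
In E's history but not F's: {E} — 1 commit.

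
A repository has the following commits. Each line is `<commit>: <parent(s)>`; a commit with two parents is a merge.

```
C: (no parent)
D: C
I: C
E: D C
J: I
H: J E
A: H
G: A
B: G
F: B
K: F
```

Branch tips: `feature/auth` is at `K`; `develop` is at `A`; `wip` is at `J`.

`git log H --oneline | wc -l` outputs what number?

Walking parent pointers from H: reachable set = {C, D, E, H, I, J}.
That is 6 commits.

6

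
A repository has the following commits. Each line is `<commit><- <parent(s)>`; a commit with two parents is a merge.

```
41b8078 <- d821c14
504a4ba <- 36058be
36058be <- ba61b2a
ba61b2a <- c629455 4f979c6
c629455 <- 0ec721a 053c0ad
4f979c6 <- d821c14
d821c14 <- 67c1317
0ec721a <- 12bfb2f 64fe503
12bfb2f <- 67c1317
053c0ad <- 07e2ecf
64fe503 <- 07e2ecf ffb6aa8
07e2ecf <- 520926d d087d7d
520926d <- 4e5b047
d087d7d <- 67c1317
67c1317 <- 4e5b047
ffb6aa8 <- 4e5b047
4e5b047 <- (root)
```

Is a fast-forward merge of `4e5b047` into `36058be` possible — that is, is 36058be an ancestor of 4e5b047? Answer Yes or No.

A fast-forward from 36058be to 4e5b047 is possible iff 36058be is an ancestor of 4e5b047.
Ancestors of 4e5b047: {4e5b047}.
36058be is not among them, so fast-forward is not possible.

No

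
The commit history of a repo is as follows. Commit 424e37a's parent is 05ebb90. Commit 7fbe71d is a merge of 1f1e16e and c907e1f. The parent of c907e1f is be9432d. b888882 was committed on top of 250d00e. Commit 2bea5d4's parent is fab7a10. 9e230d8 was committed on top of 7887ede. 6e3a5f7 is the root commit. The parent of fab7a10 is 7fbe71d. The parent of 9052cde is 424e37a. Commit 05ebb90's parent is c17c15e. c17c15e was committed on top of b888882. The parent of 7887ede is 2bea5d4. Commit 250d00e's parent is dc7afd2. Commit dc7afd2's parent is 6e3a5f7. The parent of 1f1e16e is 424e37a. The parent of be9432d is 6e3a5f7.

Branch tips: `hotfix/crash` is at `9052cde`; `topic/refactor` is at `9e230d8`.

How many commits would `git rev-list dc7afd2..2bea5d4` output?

11

Reachable from 2bea5d4: {05ebb90, 1f1e16e, 250d00e, 2bea5d4, 424e37a, 6e3a5f7, 7fbe71d, b888882, be9432d, c17c15e, c907e1f, dc7afd2, fab7a10}.
Reachable from dc7afd2: {6e3a5f7, dc7afd2}.
In 2bea5d4's history but not dc7afd2's: {05ebb90, 1f1e16e, 250d00e, 2bea5d4, 424e37a, 7fbe71d, b888882, be9432d, c17c15e, c907e1f, fab7a10} — 11 commits.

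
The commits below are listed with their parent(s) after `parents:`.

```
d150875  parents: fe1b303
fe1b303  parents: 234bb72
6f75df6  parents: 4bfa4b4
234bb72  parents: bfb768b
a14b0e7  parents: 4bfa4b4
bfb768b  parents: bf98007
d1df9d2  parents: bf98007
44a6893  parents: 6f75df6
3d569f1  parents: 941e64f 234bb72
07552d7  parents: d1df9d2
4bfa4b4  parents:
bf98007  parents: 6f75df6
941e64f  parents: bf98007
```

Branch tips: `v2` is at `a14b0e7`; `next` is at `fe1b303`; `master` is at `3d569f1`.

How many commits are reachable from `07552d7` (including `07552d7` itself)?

5

Walking parent pointers from 07552d7: reachable set = {07552d7, 4bfa4b4, 6f75df6, bf98007, d1df9d2}.
That is 5 commits.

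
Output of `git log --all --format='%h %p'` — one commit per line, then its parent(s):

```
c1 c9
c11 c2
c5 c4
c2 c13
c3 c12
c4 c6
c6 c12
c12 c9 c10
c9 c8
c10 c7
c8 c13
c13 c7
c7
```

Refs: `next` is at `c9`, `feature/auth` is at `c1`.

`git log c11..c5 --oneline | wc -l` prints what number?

Reachable from c5: {c10, c12, c13, c4, c5, c6, c7, c8, c9}.
Reachable from c11: {c11, c13, c2, c7}.
In c5's history but not c11's: {c10, c12, c4, c5, c6, c8, c9} — 7 commits.

7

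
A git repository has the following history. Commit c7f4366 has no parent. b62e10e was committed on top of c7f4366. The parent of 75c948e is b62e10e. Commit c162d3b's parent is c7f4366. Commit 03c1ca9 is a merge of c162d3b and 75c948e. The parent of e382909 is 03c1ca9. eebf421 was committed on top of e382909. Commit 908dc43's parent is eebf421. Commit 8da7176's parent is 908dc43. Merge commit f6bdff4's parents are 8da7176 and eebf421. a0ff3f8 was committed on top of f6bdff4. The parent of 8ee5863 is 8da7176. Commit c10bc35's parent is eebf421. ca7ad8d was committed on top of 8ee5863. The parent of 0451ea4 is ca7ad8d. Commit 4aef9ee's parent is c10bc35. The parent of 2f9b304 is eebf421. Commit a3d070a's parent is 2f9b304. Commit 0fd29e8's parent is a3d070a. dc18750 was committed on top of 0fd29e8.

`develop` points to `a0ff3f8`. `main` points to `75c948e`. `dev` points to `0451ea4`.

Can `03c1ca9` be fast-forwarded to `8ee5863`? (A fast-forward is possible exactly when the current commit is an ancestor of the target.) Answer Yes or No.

A fast-forward from 03c1ca9 to 8ee5863 is possible iff 03c1ca9 is an ancestor of 8ee5863.
Ancestors of 8ee5863: {03c1ca9, 75c948e, 8da7176, 8ee5863, 908dc43, b62e10e, c162d3b, c7f4366, e382909, eebf421}.
03c1ca9 is among them, so fast-forward is possible.

Yes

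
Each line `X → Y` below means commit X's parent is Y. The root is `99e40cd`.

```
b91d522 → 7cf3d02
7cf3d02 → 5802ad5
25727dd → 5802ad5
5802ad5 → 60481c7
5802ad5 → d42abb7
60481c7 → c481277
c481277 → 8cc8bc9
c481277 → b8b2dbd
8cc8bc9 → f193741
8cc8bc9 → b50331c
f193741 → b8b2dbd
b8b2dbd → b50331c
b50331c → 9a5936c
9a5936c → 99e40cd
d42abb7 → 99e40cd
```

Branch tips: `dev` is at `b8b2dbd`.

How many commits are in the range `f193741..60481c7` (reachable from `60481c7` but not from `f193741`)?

Reachable from 60481c7: {60481c7, 8cc8bc9, 99e40cd, 9a5936c, b50331c, b8b2dbd, c481277, f193741}.
Reachable from f193741: {99e40cd, 9a5936c, b50331c, b8b2dbd, f193741}.
In 60481c7's history but not f193741's: {60481c7, 8cc8bc9, c481277} — 3 commits.

3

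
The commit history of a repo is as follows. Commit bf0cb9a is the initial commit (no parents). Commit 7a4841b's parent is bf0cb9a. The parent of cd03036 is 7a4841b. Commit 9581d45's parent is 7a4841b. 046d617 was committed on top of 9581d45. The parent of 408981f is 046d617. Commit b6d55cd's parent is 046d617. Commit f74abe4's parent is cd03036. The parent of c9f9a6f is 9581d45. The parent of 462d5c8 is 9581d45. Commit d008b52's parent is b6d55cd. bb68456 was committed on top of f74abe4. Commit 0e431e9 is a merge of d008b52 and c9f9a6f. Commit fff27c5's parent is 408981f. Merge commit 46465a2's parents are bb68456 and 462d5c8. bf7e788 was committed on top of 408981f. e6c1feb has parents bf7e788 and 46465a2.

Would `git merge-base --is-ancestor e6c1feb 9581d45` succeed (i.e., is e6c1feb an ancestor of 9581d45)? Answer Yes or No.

Ancestors of 9581d45: {7a4841b, 9581d45, bf0cb9a}.
e6c1feb is not in that set, so it is not an ancestor of 9581d45.

No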